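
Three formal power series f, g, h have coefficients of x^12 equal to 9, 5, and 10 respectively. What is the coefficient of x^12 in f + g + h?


Series addition is componentwise:
9 + 5 + 10
= 24

24


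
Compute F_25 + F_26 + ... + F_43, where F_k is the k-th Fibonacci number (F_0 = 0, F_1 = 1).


Use the identity sum_{k=0}^{N} F_k = F_{N+2} - 1 (which follows from F_{k+2} - F_{k+1} = F_k). Then
sum_{k=25}^{43} F_k = (F_{45} - 1) - (F_{26} - 1) = F_{45} - F_{26}.
Computing: F_{45} = 1134903170, F_{26} = 121393, so
Sum = 1134903170 - 121393 = 1134781777.

1134781777


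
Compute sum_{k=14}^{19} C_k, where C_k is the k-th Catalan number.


C_14 through C_19: 2674440, 9694845, 35357670, 129644790, 477638700, 1767263190
Sum = 2674440 + 9694845 + 35357670 + 129644790 + 477638700 + 1767263190
= 2422273635

2422273635


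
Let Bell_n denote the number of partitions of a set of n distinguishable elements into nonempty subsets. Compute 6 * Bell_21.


Bell_21 can be computed from the Bell triangle or from Dobinski's identity Bell_n = (1/e) * sum_{k>=0} k^n / k!.
Computing Bell_21 = 474869816156751.
Then 6 * 474869816156751 = 2849218896940506.

2849218896940506


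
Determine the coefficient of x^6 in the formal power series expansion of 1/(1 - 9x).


The geometric series identity gives 1/(1 - c x) = sum_{k>=0} c^k x^k, so the coefficient of x^k is c^k.
Here c = 9 and k = 6.
Computing: 9^6 = 531441

531441


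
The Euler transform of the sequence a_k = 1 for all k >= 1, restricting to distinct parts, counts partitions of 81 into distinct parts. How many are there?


Partitions of 81 into distinct parts can be computed via generating function.
Product (1+x)(1+x^2)(1+x^3)...
The coefficient of x^81 = 84756

84756


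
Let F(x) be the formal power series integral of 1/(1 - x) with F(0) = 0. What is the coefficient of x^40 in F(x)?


1/(1 - x) = sum_{k>=0} x^k. Integrating termwise and using F(0) = 0 gives
F(x) = sum_{k>=0} x^(k+1) / (k+1) = sum_{m>=1} x^m / m = -ln(1 - x).
So the coefficient of x^40 is 1/40 = 1/40.

1/40


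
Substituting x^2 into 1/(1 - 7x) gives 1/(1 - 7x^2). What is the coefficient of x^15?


Since 1/(1 - 7x^2) only has even powers of x,
the coefficient of x^15 (odd) is 0.

0


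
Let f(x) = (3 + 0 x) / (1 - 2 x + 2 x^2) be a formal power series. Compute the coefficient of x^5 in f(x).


Write f(x) = sum_{k>=0} a_k x^k. Multiplying both sides by 1 - 2 x + 2 x^2 gives
(1 - 2 x + 2 x^2) sum_{k>=0} a_k x^k = 3 + 0 x.
Matching coefficients:
 x^0: a_0 = 3
 x^1: a_1 - 2 a_0 = 0  =>  a_1 = 2*3 + 0 = 6
 x^k (k >= 2): a_k = 2 a_{k-1} - 2 a_{k-2}.
Iterating: a_2 = 6, a_3 = 0, a_4 = -12, a_5 = -24.
So the coefficient of x^5 is -24.

-24


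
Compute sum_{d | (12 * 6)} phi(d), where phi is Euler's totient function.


First, 12 * 6 = 72. One classical identity is sum_{d | n} phi(d) = n (each k in [1, n] has a unique gcd with n, and among the k's with gcd(k, n) = n/d there are phi(d) of them). So the sum equals 72. We also verify directly:
Divisors of 72: 1, 2, 3, 4, 6, 8, 9, 12, 18, 24, 36, 72.
phi values: 1, 1, 2, 2, 2, 4, 6, 4, 6, 8, 12, 24.
Sum = 72.

72


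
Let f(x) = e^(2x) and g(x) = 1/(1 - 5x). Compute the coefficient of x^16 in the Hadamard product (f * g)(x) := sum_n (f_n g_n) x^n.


Expanding: f_k = 2^k/k! (from e^(2x)) and g_k = 5^k (from 1/(1 - 5x)). So the Hadamard coefficient (f * g)_k = 2^k 5^k / k! = (10)^k / k!.
For k = 16: 10^16/16! = 10000000000000000/20922789888000 = 2441406250/5108103.

2441406250/5108103


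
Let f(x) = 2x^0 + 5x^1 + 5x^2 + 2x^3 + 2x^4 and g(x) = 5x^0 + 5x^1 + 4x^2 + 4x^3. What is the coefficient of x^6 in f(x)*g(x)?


Cauchy product at x^6:
2*4 + 2*4
= 16

16


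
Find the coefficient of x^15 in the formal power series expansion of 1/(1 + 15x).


Write 1/(1 + c x) = 1/(1 - (-c) x) and apply the geometric-series identity
1/(1 - y) = sum_{k>=0} y^k to get 1/(1 + c x) = sum_{k>=0} (-c)^k x^k.
So the coefficient of x^k is (-c)^k = (-1)^k * c^k.
Here c = 15 and k = 15:
(-15)^15 = -1 * 437893890380859375 = -437893890380859375

-437893890380859375


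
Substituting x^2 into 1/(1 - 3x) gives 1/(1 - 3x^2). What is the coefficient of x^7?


Since 1/(1 - 3x^2) only has even powers of x,
the coefficient of x^7 (odd) is 0.

0


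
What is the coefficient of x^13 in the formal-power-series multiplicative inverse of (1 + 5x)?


The inverse is 1/(1 + 5x). Apply the geometric identity 1/(1 - y) = sum_{k>=0} y^k with y = -5x:
1/(1 + 5x) = sum_{k>=0} (-5)^k x^k.
So the coefficient of x^13 is (-5)^13 = -1220703125.

-1220703125


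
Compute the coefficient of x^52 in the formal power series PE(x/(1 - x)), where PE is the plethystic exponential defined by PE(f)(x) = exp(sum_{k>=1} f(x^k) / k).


For f(x) = x/(1 - x) we have
sum_{k>=1} f(x^k) / k = sum_{k>=1} (1/k) * x^k / (1 - x^k) = sum_{k, m >= 1} x^(k m) / k,
which after exponentiating simplifies to
PE(x/(1 - x)) = prod_{k>=1} 1 / (1 - x^k).
This is the generating function for the partition function p(n), so the coefficient of x^52 is p(52).
Computing p(52) by dynamic programming over parts 1, 2, ..., 52: p(52) = 281589.

281589


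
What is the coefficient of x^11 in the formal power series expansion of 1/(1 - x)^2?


The expansion 1/(1 - x)^r = sum_{k>=0} C(k + r - 1, r - 1) x^k follows from the multiset / negative-binomial theorem (or from repeated differentiation of the geometric series).
For r = 2 and k = 11:
C(12, 1) = 479001600 / (1 * 39916800) = 12.

12


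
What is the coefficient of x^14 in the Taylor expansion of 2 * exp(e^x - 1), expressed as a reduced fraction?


exp(e^x - 1) = sum_{k>=0} Bell_k x^k / k!, where Bell_k is the k-th Bell number.
So the coefficient of x^14 is 2 * Bell_14 / 14!.
Computing: Bell_14 = 190899322 and 14! = 87178291200, giving
2 * 190899322/87178291200 = 95449661/21794572800.

95449661/21794572800


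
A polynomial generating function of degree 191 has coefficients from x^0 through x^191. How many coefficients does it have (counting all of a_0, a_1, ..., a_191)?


A polynomial of degree 191 takes the form a_0 + a_1 x + ... + a_191 x^191.
The number of coefficients is 191 + 1 = 192.

192


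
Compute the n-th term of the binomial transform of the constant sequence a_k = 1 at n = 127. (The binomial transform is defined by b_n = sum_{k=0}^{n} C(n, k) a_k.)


With a_k = 1 for all k, b_n = sum_{k=0}^{n} C(n, k) = 2^n by the binomial theorem.
For n = 127: 2^127 = 170141183460469231731687303715884105728.

170141183460469231731687303715884105728


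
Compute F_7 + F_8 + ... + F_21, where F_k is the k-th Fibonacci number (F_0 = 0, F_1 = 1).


Use the identity sum_{k=0}^{N} F_k = F_{N+2} - 1 (which follows from F_{k+2} - F_{k+1} = F_k). Then
sum_{k=7}^{21} F_k = (F_{23} - 1) - (F_{8} - 1) = F_{23} - F_{8}.
Computing: F_{23} = 28657, F_{8} = 21, so
Sum = 28657 - 21 = 28636.

28636


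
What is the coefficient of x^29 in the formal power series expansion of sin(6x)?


The Maclaurin series is sin(t) = sum_{k>=0} (-1)^k t^(2k+1) / (2k+1)!, so substituting t = 6x, only odd powers of x are nonzero, with coefficient of x^(2k+1) equal to (-1)^k 6^(2k+1) / (2k+1)!.
Write 29 = 2*14 + 1, giving the coefficient (-1)^14 * 6^29 / 29! = 36845653286788892983296/8841761993739701954543616000000 = 688747536/165277074603265625.

688747536/165277074603265625


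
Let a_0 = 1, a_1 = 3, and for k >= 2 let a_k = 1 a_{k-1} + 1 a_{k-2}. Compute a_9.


Iterating the recurrence forward:
a_0 = 1
a_1 = 3
a_2 = 1*3 + 1*1 = 4
a_3 = 1*4 + 1*3 = 7
a_4 = 1*7 + 1*4 = 11
a_5 = 1*11 + 1*7 = 18
a_6 = 1*18 + 1*11 = 29
a_7 = 1*29 + 1*18 = 47
a_8 = 1*47 + 1*29 = 76
a_9 = 1*76 + 1*47 = 123
So a_9 = 123.

123


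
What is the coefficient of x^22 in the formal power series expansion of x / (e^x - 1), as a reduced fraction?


The exponential generating function for Bernoulli numbers is
x / (e^x - 1) = sum_{k>=0} B_k x^k / k!.
So the coefficient of x^22 in x / (e^x - 1) is B_22 / 22!.
Computing: B_22 = 854513/138, 22! = 1124000727777607680000, giving
854513/138 / 1124000727777607680000 = 77683/14101100039391805440000.

77683/14101100039391805440000


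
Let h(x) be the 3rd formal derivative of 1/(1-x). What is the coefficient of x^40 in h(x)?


Differentiating 3 times: d^3/dx^3 [1/(1-x)] = 3!/(1-x)^4.
The expansion 1/(1-x)^4 = sum_{k>=0} C(k+3, 3) x^k, so the coefficient of x^n in 3!/(1-x)^4 is 3! * C(n+3, 3).
For n = 40: 6 * C(43, 3) = 6 * 12341 = 74046

74046


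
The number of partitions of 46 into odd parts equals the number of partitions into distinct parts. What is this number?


Computing partitions of 46 into odd parts (1, 3, 5, ...):
Using the generating function prod_{k>=0} 1/(1-x^(2k+1)),
the count is 2304

2304


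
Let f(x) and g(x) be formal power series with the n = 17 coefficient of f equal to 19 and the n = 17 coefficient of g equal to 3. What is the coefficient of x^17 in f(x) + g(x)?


Addition of formal power series is termwise.
The coefficient of x^17 in f + g = 19 + 3
= 22

22


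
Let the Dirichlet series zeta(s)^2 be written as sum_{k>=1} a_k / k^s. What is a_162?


The Dirichlet convolution of the constant function 1 with itself gives (1 * 1)(k) = sum_{d | k} 1 = d(k), the number of positive divisors of k.
Since zeta(s) = sum_{k>=1} 1/k^s, we have zeta(s)^2 = sum_{k>=1} d(k)/k^s, so a_k = d(k).
For k = 162: the divisors are 1, 2, 3, 6, 9, 18, 27, 54, 81, 162.
Count = 10.

10


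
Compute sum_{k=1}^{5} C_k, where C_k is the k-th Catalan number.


C_1 through C_5: 1, 2, 5, 14, 42
Sum = 1 + 2 + 5 + 14 + 42
= 64

64


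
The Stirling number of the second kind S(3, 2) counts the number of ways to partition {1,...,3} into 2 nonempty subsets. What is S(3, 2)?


Using the explicit formula S(n,k) = (1/k!) sum_{j=0}^{k} (-1)^(k-j) C(k,j) j^n:
S(3, 2) = 3
Equivalently, S(n,k) is n! times the coefficient of x^n in the EGF (e^x - 1)^k / k!.

3


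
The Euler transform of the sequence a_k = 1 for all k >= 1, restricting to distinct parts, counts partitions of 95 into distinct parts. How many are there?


Partitions of 95 into distinct parts can be computed via generating function.
Product (1+x)(1+x^2)(1+x^3)...
The coefficient of x^95 = 291874

291874


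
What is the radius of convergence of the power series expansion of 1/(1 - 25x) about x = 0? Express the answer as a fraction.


Expanding 1/(1 - 25x) = sum_{k>=0} 25^k x^k, the series converges when |25x| < 1, i.e., |x| < 1/25.
So the radius of convergence is 1/25 = 1/25.

1/25


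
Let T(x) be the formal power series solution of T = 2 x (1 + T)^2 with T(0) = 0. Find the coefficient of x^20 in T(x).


Apply the Lagrange inversion formula: if T = 2 x * phi(T) with phi(t) = (1 + t)^2, then [x^n] T = 2^n * (1/n) [t^(n-1)] phi(t)^n = 2^n * (1/n) [t^(n-1)] (1 + t)^(2n) = 2^n * (1/n) C(2n, n-1).
Using the identity C(2n, n-1) = C(2n, n) * n / (n+1), the unscaled factor equals C(2n, n) / (n+1) = C_n, the n-th Catalan number.
For n = 20: C_20 = C(40, 20) / 21 = 137846528820/21 = 6564120420.
With the 2^20 = 1048576 factor, the coefficient is 1048576 * 6564120420 = 6882979133521920.

6882979133521920


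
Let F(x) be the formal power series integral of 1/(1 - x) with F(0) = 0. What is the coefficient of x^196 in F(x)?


1/(1 - x) = sum_{k>=0} x^k. Integrating termwise and using F(0) = 0 gives
F(x) = sum_{k>=0} x^(k+1) / (k+1) = sum_{m>=1} x^m / m = -ln(1 - x).
So the coefficient of x^196 is 1/196 = 1/196.

1/196


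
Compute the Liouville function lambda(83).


The Liouville function is lambda(k) = (-1)^Omega(k), where Omega(k) counts the prime factors of k with multiplicity.
Factoring: 83 = 83, so Omega(83) = 1.
lambda(83) = (-1)^1 = -1.

-1


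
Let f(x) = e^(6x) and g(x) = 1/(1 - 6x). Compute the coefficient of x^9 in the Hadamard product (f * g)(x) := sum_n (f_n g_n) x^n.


Expanding: f_k = 6^k/k! (from e^(6x)) and g_k = 6^k (from 1/(1 - 6x)). So the Hadamard coefficient (f * g)_k = 6^k 6^k / k! = (36)^k / k!.
For k = 9: 36^9/9! = 101559956668416/362880 = 9795520512/35.

9795520512/35


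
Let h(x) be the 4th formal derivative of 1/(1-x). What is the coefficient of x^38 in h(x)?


Differentiating 4 times: d^4/dx^4 [1/(1-x)] = 4!/(1-x)^5.
The expansion 1/(1-x)^5 = sum_{k>=0} C(k+4, 4) x^k, so the coefficient of x^n in 4!/(1-x)^5 is 4! * C(n+4, 4).
For n = 38: 24 * C(42, 4) = 24 * 111930 = 2686320

2686320


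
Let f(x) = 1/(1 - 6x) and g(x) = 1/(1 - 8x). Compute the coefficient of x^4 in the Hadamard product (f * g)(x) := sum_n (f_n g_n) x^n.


f has coefficients f_k = 6^k and g has coefficients g_k = 8^k, so the Hadamard product has coefficient (f*g)_k = 6^k * 8^k = 48^k.
For k = 4: 48^4 = 5308416.

5308416


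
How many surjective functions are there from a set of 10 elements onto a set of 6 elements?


By inclusion-exclusion on which target elements are missed, the number of surjections from an n-set onto a k-set is
surj(n, k) = sum_{j=0}^{k} (-1)^j C(k, j) (k - j)^n.
Equivalently surj(n, k) = k! * S(n, k), where S(n, k) is the Stirling number of the second kind.
For n = 10, k = 6:
S(10, 6) = 22827, so
surj = 6! * 22827 = 720 * 22827 = 16435440.

16435440


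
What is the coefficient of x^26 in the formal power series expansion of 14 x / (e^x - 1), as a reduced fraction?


The exponential generating function for Bernoulli numbers is
x / (e^x - 1) = sum_{k>=0} B_k x^k / k!.
So the coefficient of x^26 in 14 x / (e^x - 1) is 14 B_26 / 26!.
Computing: B_26 = 8553103/6, 26! = 403291461126605635584000000, giving
14 * 8553103/6 / 403291461126605635584000000 = 657931/13295322894283702272000000.

657931/13295322894283702272000000


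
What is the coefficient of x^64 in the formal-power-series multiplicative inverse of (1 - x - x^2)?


Let the inverse be f(x) = sum_{k>=0} a_k x^k. From f(x) * (1 - x - x^2) = 1 and matching coefficients:
 x^0: a_0 = 1.
 x^1: a_1 - a_0 = 0, so a_1 = 1.
 x^k (k >= 2): a_k - a_{k-1} - a_{k-2} = 0, i.e. a_k = a_{k-1} + a_{k-2}.
This is the Fibonacci-type recurrence shifted so that a_0 = a_1 = 1.
Iterating: a_0=1, a_1=1, a_2=2, a_3=3, a_4=5, a_5=8, a_6=13, a_7=21, a_8=34, a_9=55, ...
a_64 = 17167680177565.

17167680177565


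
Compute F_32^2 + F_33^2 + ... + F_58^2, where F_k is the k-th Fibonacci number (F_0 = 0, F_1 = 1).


There is a standard identity sum_{k=0}^{N} F_k^2 = F_N * F_{N+1} (proved inductively from the telescoping relation F_k^2 = F_k F_{k+1} - F_{k-1} F_k). Then
sum_{k=32}^{58} F_k^2 = F_58 F_59 - F_31 F_32.
Computing: F_58 = 591286729879, F_59 = 956722026041, F_31 = 1346269, F_32 = 2178309.
Sum = 591286729879 * 956722026041 - 1346269 * 2178309 = 565697038178061780899918.

565697038178061780899918


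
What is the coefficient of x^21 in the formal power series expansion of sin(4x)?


The Maclaurin series is sin(t) = sum_{k>=0} (-1)^k t^(2k+1) / (2k+1)!, so substituting t = 4x, only odd powers of x are nonzero, with coefficient of x^(2k+1) equal to (-1)^k 4^(2k+1) / (2k+1)!.
Write 21 = 2*10 + 1, giving the coefficient (-1)^10 * 4^21 / 21! = 4398046511104/51090942171709440000 = 16777216/194896477400625.

16777216/194896477400625


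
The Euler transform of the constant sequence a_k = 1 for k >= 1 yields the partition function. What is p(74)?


The Euler transform converts the sequence a_k = 1 into the number of integer partitions.
Using the recurrence or dynamic programming:
p(74) = 7089500

7089500


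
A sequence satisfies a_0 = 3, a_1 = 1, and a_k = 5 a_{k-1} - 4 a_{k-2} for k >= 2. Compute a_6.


The characteristic equation is t^2 - 5 t + 4 = 0, with roots r_1 = 4 and r_2 = 1 (so c_1 = r_1 + r_2, c_2 = -r_1 r_2 as required).
One can use the closed form a_n = A r_1^n + B r_2^n, but direct iteration is more reliable:
a_0 = 3, a_1 = 1, a_2 = -7, a_3 = -39, a_4 = -167, a_5 = -679, a_6 = -2727.
So a_6 = -2727.

-2727


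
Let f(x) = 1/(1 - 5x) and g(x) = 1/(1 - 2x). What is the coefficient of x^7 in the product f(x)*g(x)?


The coefficient of x^n in f*g is the Cauchy product: sum_{k=0}^{n} a^k * b^(n-k).
With a=5, b=2, n=7:
sum_{k=0}^{7} 5^k * 2^(7-k)
= 130123

130123


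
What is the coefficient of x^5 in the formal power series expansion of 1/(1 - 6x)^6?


The general identity 1/(1 - c x)^r = sum_{k>=0} c^k C(k + r - 1, r - 1) x^k follows by substituting y = c x into 1/(1 - y)^r = sum_{k>=0} C(k + r - 1, r - 1) y^k.
For c = 6, r = 6, k = 5:
6^5 * C(10, 5) = 7776 * 252 = 1959552.

1959552


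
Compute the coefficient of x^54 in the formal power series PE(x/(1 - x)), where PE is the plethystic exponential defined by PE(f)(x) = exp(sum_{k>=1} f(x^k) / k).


For f(x) = x/(1 - x) we have
sum_{k>=1} f(x^k) / k = sum_{k>=1} (1/k) * x^k / (1 - x^k) = sum_{k, m >= 1} x^(k m) / k,
which after exponentiating simplifies to
PE(x/(1 - x)) = prod_{k>=1} 1 / (1 - x^k).
This is the generating function for the partition function p(n), so the coefficient of x^54 is p(54).
Computing p(54) by dynamic programming over parts 1, 2, ..., 54: p(54) = 386155.

386155


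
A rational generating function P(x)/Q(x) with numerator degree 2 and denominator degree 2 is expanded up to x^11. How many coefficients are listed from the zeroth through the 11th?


Expanding up to x^11 gives the coefficients for x^0, x^1, ..., x^11.
That is 11 + 1 = 12 coefficients in total.

12


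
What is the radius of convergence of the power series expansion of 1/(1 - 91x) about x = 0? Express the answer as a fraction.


Expanding 1/(1 - 91x) = sum_{k>=0} 91^k x^k, the series converges when |91x| < 1, i.e., |x| < 1/91.
So the radius of convergence is 1/91 = 1/91.

1/91


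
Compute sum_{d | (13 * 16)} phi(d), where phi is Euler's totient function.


First, 13 * 16 = 208. One classical identity is sum_{d | n} phi(d) = n (each k in [1, n] has a unique gcd with n, and among the k's with gcd(k, n) = n/d there are phi(d) of them). So the sum equals 208. We also verify directly:
Divisors of 208: 1, 2, 4, 8, 13, 16, 26, 52, 104, 208.
phi values: 1, 1, 2, 4, 12, 8, 12, 24, 48, 96.
Sum = 208.

208


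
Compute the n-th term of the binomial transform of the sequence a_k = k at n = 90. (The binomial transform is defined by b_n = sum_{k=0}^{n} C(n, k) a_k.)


With a_k = k, b_n = sum_{k=0}^{n} C(n, k) k. Using k * C(n, k) = n * C(n-1, k-1) gives b_n = n * sum_{k>=1} C(n-1, k-1) = n * 2^(n-1).
For n = 90: 90 * 2^89 = 90 * 618970019642690137449562112 = 55707301767842112370460590080.

55707301767842112370460590080


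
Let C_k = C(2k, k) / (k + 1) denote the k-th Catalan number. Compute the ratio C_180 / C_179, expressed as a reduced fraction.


Using C_k = (2k)! / (k! (k+1)!), the ratio C_{k+1}/C_k simplifies to
C_{k+1}/C_k = [(2k+2)! / ((k+1)! (k+2)!)] * [k! (k+1)! / (2k)!]
 = (2k+2)(2k+1) / ((k+1)(k+2)) = 2(2k+1) / (k+2).
For k = 179: 2(2*179 + 1) / (179 + 2) = 718/181 = 718/181.

718/181


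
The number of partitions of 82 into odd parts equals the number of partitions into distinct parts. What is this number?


Computing partitions of 82 into odd parts (1, 3, 5, ...):
Using the generating function prod_{k>=0} 1/(1-x^(2k+1)),
the count is 92864

92864


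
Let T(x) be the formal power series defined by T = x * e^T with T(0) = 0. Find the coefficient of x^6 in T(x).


Apply the Lagrange inversion formula: if T = x * phi(T) with phi(t) = e^t, then
[x^n] T = (1/n) [t^(n-1)] phi(t)^n = (1/n) [t^(n-1)] e^(n t) = (1/n) * n^(n-1) / (n-1)! = n^(n-1) / n!.
When c = 1 this is the Cayley count of rooted labeled trees on n vertices, divided by n!.
For n = 6: 6^5 / 6! = 7776/720 = 54/5.

54/5


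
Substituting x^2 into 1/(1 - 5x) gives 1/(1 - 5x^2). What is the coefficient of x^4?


The coefficient of x^(2m) in 1/(1 - 5x^2) is 5^m.
With n = 4 = 2*2, the coefficient is 5^2 = 25.

25


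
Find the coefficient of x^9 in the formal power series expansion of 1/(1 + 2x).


Write 1/(1 + c x) = 1/(1 - (-c) x) and apply the geometric-series identity
1/(1 - y) = sum_{k>=0} y^k to get 1/(1 + c x) = sum_{k>=0} (-c)^k x^k.
So the coefficient of x^k is (-c)^k = (-1)^k * c^k.
Here c = 2 and k = 9:
(-2)^9 = -1 * 512 = -512

-512


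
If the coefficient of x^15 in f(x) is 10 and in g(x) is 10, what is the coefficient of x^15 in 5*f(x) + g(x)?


Scalar multiplication scales coefficients: 5 * 10 = 50.
Then add the g coefficient: 50 + 10
= 60

60


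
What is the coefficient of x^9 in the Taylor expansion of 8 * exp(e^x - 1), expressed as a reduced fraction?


exp(e^x - 1) = sum_{k>=0} Bell_k x^k / k!, where Bell_k is the k-th Bell number.
So the coefficient of x^9 is 8 * Bell_9 / 9!.
Computing: Bell_9 = 21147 and 9! = 362880, giving
8 * 21147/362880 = 1007/2160.

1007/2160


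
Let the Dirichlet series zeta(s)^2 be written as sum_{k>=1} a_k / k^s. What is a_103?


The Dirichlet convolution of the constant function 1 with itself gives (1 * 1)(k) = sum_{d | k} 1 = d(k), the number of positive divisors of k.
Since zeta(s) = sum_{k>=1} 1/k^s, we have zeta(s)^2 = sum_{k>=1} d(k)/k^s, so a_k = d(k).
For k = 103: the divisors are 1, 103.
Count = 2.

2


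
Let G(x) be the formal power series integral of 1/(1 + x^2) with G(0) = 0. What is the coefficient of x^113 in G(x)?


1/(1 + x^2) = sum_{j>=0} (-1)^j x^(2j). Integrating termwise with G(0) = 0:
G(x) = sum_{j>=0} (-1)^j x^(2j+1) / (2j+1) = arctan(x).
Only odd powers are nonzero. For x^113 write 113 = 2*56 + 1, giving
(-1)^56 / 113 = 1/113 = 1/113.

1/113


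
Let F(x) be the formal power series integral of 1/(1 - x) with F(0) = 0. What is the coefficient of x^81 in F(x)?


1/(1 - x) = sum_{k>=0} x^k. Integrating termwise and using F(0) = 0 gives
F(x) = sum_{k>=0} x^(k+1) / (k+1) = sum_{m>=1} x^m / m = -ln(1 - x).
So the coefficient of x^81 is 1/81 = 1/81.

1/81


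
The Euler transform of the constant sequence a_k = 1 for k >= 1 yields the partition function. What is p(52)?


The Euler transform converts the sequence a_k = 1 into the number of integer partitions.
Using the recurrence or dynamic programming:
p(52) = 281589

281589


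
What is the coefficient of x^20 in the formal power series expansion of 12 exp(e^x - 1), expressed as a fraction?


exp(e^x - 1) is the exponential generating function for the Bell numbers Bell_k: exp(e^x - 1) = sum_{k>=0} Bell_k x^k / k!.
So the coefficient of x^20 in 12 exp(e^x - 1) is 12 Bell_20 / 20!.
Computing: Bell_20 = 51724158235372 and 20! = 2432902008176640000, giving
12 * 51724158235372/2432902008176640000 = 263898766507/1034397112320000.

263898766507/1034397112320000


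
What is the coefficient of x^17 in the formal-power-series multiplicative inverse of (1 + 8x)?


The inverse is 1/(1 + 8x). Apply the geometric identity 1/(1 - y) = sum_{k>=0} y^k with y = -8x:
1/(1 + 8x) = sum_{k>=0} (-8)^k x^k.
So the coefficient of x^17 is (-8)^17 = -2251799813685248.

-2251799813685248


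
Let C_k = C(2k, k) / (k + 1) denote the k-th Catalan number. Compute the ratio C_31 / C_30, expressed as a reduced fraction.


Using C_k = (2k)! / (k! (k+1)!), the ratio C_{k+1}/C_k simplifies to
C_{k+1}/C_k = [(2k+2)! / ((k+1)! (k+2)!)] * [k! (k+1)! / (2k)!]
 = (2k+2)(2k+1) / ((k+1)(k+2)) = 2(2k+1) / (k+2).
For k = 30: 2(2*30 + 1) / (30 + 2) = 122/32 = 61/16.

61/16


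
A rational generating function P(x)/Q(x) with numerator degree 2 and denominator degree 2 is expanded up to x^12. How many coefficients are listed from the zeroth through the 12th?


Expanding up to x^12 gives the coefficients for x^0, x^1, ..., x^12.
That is 12 + 1 = 13 coefficients in total.

13


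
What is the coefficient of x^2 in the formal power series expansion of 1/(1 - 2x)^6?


The general identity 1/(1 - c x)^r = sum_{k>=0} c^k C(k + r - 1, r - 1) x^k follows by substituting y = c x into 1/(1 - y)^r = sum_{k>=0} C(k + r - 1, r - 1) y^k.
For c = 2, r = 6, k = 2:
2^2 * C(7, 5) = 4 * 21 = 84.

84


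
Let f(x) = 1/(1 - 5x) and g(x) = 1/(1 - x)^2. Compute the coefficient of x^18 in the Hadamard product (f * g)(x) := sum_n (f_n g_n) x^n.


f has coefficients f_k = 5^k. For g = 1/(1 - x)^2 the coefficient is g_k = C(k + 1, 1) = k + 1. The Hadamard coefficient is (f * g)_k = 5^k * (k + 1).
For k = 18: 5^18 * 19 = 3814697265625 * 19 = 72479248046875.

72479248046875


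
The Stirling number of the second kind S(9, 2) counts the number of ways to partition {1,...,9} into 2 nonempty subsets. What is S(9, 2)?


Using the explicit formula S(n,k) = (1/k!) sum_{j=0}^{k} (-1)^(k-j) C(k,j) j^n:
S(9, 2) = 255
Equivalently, S(n,k) is n! times the coefficient of x^n in the EGF (e^x - 1)^k / k!.

255


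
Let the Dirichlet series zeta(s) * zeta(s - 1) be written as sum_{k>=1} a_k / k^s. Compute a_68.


Convolution gives a_k = sum_{d | k} d * 1 = sum_{d | k} d = sigma(k), the sum of positive divisors of k.
For k = 68, the divisors are 1, 2, 4, 17, 34, 68, so
sigma(68) = 1 + 2 + 4 + 17 + 34 + 68 = 126.

126


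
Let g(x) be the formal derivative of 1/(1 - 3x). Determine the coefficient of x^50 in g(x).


Differentiate termwise: d/dx sum_{k>=0} 3^k x^k = sum_{k>=1} k 3^k x^(k-1) = sum_{j>=0} (j+1) 3^(j+1) x^j.
Equivalently, d/dx [1/(1 - 3x)] = 3/(1 - 3x)^2.
For j = 50: 51 * 3^51 = 51 * 2153693963075557766310747 = 109838392116853446081848097.

109838392116853446081848097


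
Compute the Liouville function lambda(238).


The Liouville function is lambda(k) = (-1)^Omega(k), where Omega(k) counts the prime factors of k with multiplicity.
Factoring: 238 = 2 * 7 * 17, so Omega(238) = 3.
lambda(238) = (-1)^3 = -1.

-1


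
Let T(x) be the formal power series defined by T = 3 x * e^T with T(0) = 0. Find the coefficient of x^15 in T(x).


Apply the Lagrange inversion formula: if T = 3 x * phi(T) with phi(t) = e^t, then
[x^n] T = 3^n * (1/n) [t^(n-1)] phi(t)^n = 3^n * (1/n) [t^(n-1)] e^(n t) = 3^n * (1/n) * n^(n-1) / (n-1)! = 3^n * n^(n-1) / n!.
When c = 1 this is the Cayley count of rooted labeled trees on n vertices, divided by n!.
For n = 15: 3^15 * 15^14 / 15! = 14348907 * 29192926025390625/1307674368000 = 4596834903662109375/14350336.

4596834903662109375/14350336


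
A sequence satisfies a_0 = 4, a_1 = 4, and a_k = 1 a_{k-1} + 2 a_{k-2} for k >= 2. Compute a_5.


The characteristic equation is t^2 - 1 t - 2 = 0, with roots r_1 = 2 and r_2 = -1 (so c_1 = r_1 + r_2, c_2 = -r_1 r_2 as required).
One can use the closed form a_n = A r_1^n + B r_2^n, but direct iteration is more reliable:
a_0 = 4, a_1 = 4, a_2 = 12, a_3 = 20, a_4 = 44, a_5 = 84.
So a_5 = 84.

84


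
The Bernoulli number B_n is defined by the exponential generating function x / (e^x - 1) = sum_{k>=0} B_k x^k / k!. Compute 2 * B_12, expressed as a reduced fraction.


Bernoulli numbers can also be computed recursively via B_0 = 1 and sum_{j=0}^{m} C(m+1, j) B_j = 0 for m >= 1. Odd-index Bernoulli numbers vanish for k >= 3.
Computing B_12 = -691/2730, so 2 * B_12 = 2 * -691/2730 = -691/1365.

-691/1365


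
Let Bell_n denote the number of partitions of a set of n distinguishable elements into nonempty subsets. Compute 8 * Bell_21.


Bell_21 can be computed from the Bell triangle or from Dobinski's identity Bell_n = (1/e) * sum_{k>=0} k^n / k!.
Computing Bell_21 = 474869816156751.
Then 8 * 474869816156751 = 3798958529254008.

3798958529254008


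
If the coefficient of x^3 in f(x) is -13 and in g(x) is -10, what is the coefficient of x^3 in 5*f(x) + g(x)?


Scalar multiplication scales coefficients: 5 * -13 = -65.
Then add the g coefficient: -65 + -10
= -75

-75


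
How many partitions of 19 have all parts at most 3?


Using the generating function (1-x)^(-1)(1-x^2)^(-1)(1-x^3)^(-1),
the coefficient of x^19 counts these restricted partitions.
Result = 40

40


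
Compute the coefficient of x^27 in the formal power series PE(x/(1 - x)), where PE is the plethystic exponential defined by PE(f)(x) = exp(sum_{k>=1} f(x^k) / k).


For f(x) = x/(1 - x) we have
sum_{k>=1} f(x^k) / k = sum_{k>=1} (1/k) * x^k / (1 - x^k) = sum_{k, m >= 1} x^(k m) / k,
which after exponentiating simplifies to
PE(x/(1 - x)) = prod_{k>=1} 1 / (1 - x^k).
This is the generating function for the partition function p(n), so the coefficient of x^27 is p(27).
Computing p(27) by dynamic programming over parts 1, 2, ..., 27: p(27) = 3010.

3010


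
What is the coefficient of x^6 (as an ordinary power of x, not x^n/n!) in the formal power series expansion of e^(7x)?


The exponential series is e^y = sum_{k>=0} y^k / k!. Substituting y = 7x gives
e^(7x) = sum_{k>=0} 7^k x^k / k!.
So the coefficient of x^n is a^n/n! with a = 7, n = 6:
7^6 / 6! = 117649/720 = 117649/720

117649/720


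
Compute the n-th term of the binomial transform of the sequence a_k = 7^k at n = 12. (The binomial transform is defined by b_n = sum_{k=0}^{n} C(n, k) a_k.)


With a_k = 7^k, b_n = sum_{k=0}^{n} C(n, k) 7^k = (1 + 7)^n by the binomial theorem.
For n = 12: (1 + 7)^12 = 8^12 = 68719476736.

68719476736


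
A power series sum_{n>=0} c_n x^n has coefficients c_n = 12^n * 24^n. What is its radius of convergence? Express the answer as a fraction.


By the root test (Cauchy-Hadamard), the radius is R = 1 / limsup_n |c_n|^(1/n).
Here |c_n|^(1/n) = (12^n * 24^n)^(1/n) = 12 * 24 = 288 for all n.
So R = 1/288 = 1/288.

1/288


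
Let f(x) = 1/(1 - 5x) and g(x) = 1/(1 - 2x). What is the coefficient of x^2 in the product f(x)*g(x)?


The coefficient of x^n in f*g is the Cauchy product: sum_{k=0}^{n} a^k * b^(n-k).
With a=5, b=2, n=2:
sum_{k=0}^{2} 5^k * 2^(2-k)
= 39

39


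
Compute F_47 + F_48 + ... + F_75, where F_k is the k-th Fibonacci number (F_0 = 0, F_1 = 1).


Use the identity sum_{k=0}^{N} F_k = F_{N+2} - 1 (which follows from F_{k+2} - F_{k+1} = F_k). Then
sum_{k=47}^{75} F_k = (F_{77} - 1) - (F_{48} - 1) = F_{77} - F_{48}.
Computing: F_{77} = 5527939700884757, F_{48} = 4807526976, so
Sum = 5527939700884757 - 4807526976 = 5527934893357781.

5527934893357781


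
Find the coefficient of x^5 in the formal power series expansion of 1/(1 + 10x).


Write 1/(1 + c x) = 1/(1 - (-c) x) and apply the geometric-series identity
1/(1 - y) = sum_{k>=0} y^k to get 1/(1 + c x) = sum_{k>=0} (-c)^k x^k.
So the coefficient of x^k is (-c)^k = (-1)^k * c^k.
Here c = 10 and k = 5:
(-10)^5 = -1 * 100000 = -100000

-100000


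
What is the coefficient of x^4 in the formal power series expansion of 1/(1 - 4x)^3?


The general identity 1/(1 - c x)^r = sum_{k>=0} c^k C(k + r - 1, r - 1) x^k follows by substituting y = c x into 1/(1 - y)^r = sum_{k>=0} C(k + r - 1, r - 1) y^k.
For c = 4, r = 3, k = 4:
4^4 * C(6, 2) = 256 * 15 = 3840.

3840


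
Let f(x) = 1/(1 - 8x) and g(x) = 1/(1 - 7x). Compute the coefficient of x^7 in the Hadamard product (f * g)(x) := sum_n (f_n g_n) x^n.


f has coefficients f_k = 8^k and g has coefficients g_k = 7^k, so the Hadamard product has coefficient (f*g)_k = 8^k * 7^k = 56^k.
For k = 7: 56^7 = 1727094849536.

1727094849536


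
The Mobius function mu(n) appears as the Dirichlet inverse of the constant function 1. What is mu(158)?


158 = 2 * 79 (all distinct primes).
mu(158) = (-1)^2 = 1

1


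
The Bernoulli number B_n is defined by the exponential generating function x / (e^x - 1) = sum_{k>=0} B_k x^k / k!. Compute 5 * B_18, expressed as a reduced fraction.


Bernoulli numbers can also be computed recursively via B_0 = 1 and sum_{j=0}^{m} C(m+1, j) B_j = 0 for m >= 1. Odd-index Bernoulli numbers vanish for k >= 3.
Computing B_18 = 43867/798, so 5 * B_18 = 5 * 43867/798 = 219335/798.

219335/798


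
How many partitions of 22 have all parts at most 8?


Using the generating function (1-x)^(-1)(1-x^2)^(-1)...(1-x^8)^(-1),
the coefficient of x^22 counts these restricted partitions.
Result = 638

638


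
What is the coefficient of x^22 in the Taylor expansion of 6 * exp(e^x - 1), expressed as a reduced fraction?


exp(e^x - 1) = sum_{k>=0} Bell_k x^k / k!, where Bell_k is the k-th Bell number.
So the coefficient of x^22 is 6 * Bell_22 / 22!.
Computing: Bell_22 = 4506715738447323 and 22! = 1124000727777607680000, giving
6 * 4506715738447323/1124000727777607680000 = 88366975263673/3673204992737280000.

88366975263673/3673204992737280000


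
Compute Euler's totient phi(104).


phi(n) counts integers in [1, n] coprime to n. Using the multiplicative formula phi(n) = n * prod_{p | n} (1 - 1/p):
104 = 2^3 * 13, so
phi(104) = 104 * (1 - 1/2) * (1 - 1/13) = 48.

48


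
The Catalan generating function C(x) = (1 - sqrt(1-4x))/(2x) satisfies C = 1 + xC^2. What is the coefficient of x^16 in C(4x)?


Substituting x -> 4x scales the n-th coefficient by 4^n, so [x^16] C(4x) = 4^16 * C_16.
C_16 = C(2*16, 16)/(17) = 601080390/17 = 35357670.
So 4^16 * 35357670 = 4294967296 * 35357670 = 151860036312760320.

151860036312760320


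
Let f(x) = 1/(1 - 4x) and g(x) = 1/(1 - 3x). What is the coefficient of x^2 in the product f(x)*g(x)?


The coefficient of x^n in f*g is the Cauchy product: sum_{k=0}^{n} a^k * b^(n-k).
With a=4, b=3, n=2:
sum_{k=0}^{2} 4^k * 3^(2-k)
= 37

37


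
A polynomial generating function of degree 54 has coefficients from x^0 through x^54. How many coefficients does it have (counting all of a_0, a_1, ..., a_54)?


A polynomial of degree 54 takes the form a_0 + a_1 x + ... + a_54 x^54.
The number of coefficients is 54 + 1 = 55.

55


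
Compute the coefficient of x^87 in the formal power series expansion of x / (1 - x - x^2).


Let f(x) = sum_{k>=0} a_k x^k. Multiplying f(x) * (1 - x - x^2) = x and matching coefficients gives a_0 = 0, a_1 = 1, and a_k = a_{k-1} + a_{k-2} for k >= 2. These are the Fibonacci numbers F_k.
Iterating from F_0 = 0, F_1 = 1:
F_0=0, F_1=1, F_2=1, F_3=2, F_4=3, F_5=5, F_6=8, F_7=13, F_8=21, F_9=34, ...
F_87 = 679891637638612258.

679891637638612258


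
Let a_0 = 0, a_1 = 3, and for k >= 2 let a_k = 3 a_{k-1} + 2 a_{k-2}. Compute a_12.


Iterating the recurrence forward:
a_0 = 0
a_1 = 3
a_2 = 3*3 + 2*0 = 9
a_3 = 3*9 + 2*3 = 33
a_4 = 3*33 + 2*9 = 117
a_5 = 3*117 + 2*33 = 417
a_6 = 3*417 + 2*117 = 1485
a_7 = 3*1485 + 2*417 = 5289
a_8 = 3*5289 + 2*1485 = 18837
a_9 = 3*18837 + 2*5289 = 67089
a_10 = 3*67089 + 2*18837 = 238941
a_11 = 3*238941 + 2*67089 = 851001
a_12 = 3*851001 + 2*238941 = 3030885
So a_12 = 3030885.

3030885


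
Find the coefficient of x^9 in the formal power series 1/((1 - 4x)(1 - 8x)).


By partial fractions or Cauchy convolution:
The coefficient equals sum_{k=0}^{9} 4^k * 8^(9-k).
= 268173312

268173312


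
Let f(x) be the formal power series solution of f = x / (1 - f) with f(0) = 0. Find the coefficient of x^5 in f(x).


Apply Lagrange inversion: f = x * phi(f) with phi(t) = 1/(1 - t), so
[x^n] f = (1/n) [t^(n-1)] phi(t)^n = (1/n) [t^(n-1)] (1 - t)^(-n) = (1/n) C(2n - 2, n - 1) = C_{n-1}.
For n = 5: C_4 = C(8, 4) / 5 = 70/5 = 14 = 14.

14


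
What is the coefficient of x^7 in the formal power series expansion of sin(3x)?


The Maclaurin series is sin(t) = sum_{k>=0} (-1)^k t^(2k+1) / (2k+1)!, so substituting t = 3x, only odd powers of x are nonzero, with coefficient of x^(2k+1) equal to (-1)^k 3^(2k+1) / (2k+1)!.
Write 7 = 2*3 + 1, giving the coefficient (-1)^3 * 3^7 / 7! = -2187/5040 = -243/560.

-243/560


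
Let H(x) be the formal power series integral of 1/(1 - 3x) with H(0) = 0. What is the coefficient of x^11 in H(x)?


1/(1 - 3x) = sum_{k>=0} 3^k x^k. Integrating termwise with H(0) = 0:
H(x) = sum_{k>=0} 3^k x^(k+1) / (k+1) = sum_{m>=1} 3^(m-1) x^m / m.
For m = 11: 3^10/11 = 59049/11 = 59049/11.

59049/11


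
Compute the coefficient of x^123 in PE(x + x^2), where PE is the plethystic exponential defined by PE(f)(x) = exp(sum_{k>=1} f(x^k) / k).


With f(x) = x + x^2, the exponent is sum_{k>=1} (x^k + x^(2k)) / k = -ln(1 - x) - ln(1 - x^2). Exponentiating:
PE(x + x^2) = 1 / ((1 - x)(1 - x^2)).
This is the generating function for partitions of n into parts of size 1 or 2. The number of 2's can be any j in 0..61, and the rest are 1's, so
[x^123] = floor(123/2) + 1 = 62.

62


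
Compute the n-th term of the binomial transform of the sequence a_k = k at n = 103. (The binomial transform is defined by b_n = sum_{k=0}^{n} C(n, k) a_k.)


With a_k = k, b_n = sum_{k=0}^{n} C(n, k) k. Using k * C(n, k) = n * C(n-1, k-1) gives b_n = n * sum_{k>=1} C(n-1, k-1) = n * 2^(n-1).
For n = 103: 103 * 2^102 = 103 * 5070602400912917605986812821504 = 522272047294030513416641720614912.

522272047294030513416641720614912


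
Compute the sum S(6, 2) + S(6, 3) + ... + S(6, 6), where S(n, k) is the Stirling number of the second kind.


By definition, S(n, k) counts partitions of an n-set into exactly k nonempty blocks.
Computing row n = 6 for k = 2..6:
S(6, k): 31, 90, 65, 15, 1
Sum = 202.

202


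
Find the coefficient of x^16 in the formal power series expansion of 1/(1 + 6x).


Write 1/(1 + c x) = 1/(1 - (-c) x) and apply the geometric-series identity
1/(1 - y) = sum_{k>=0} y^k to get 1/(1 + c x) = sum_{k>=0} (-c)^k x^k.
So the coefficient of x^k is (-c)^k = (-1)^k * c^k.
Here c = 6 and k = 16:
(-6)^16 = 1 * 2821109907456 = 2821109907456

2821109907456


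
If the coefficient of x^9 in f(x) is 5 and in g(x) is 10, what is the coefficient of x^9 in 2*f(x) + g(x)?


Scalar multiplication scales coefficients: 2 * 5 = 10.
Then add the g coefficient: 10 + 10
= 20

20


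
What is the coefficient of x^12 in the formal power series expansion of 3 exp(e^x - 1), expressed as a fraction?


exp(e^x - 1) is the exponential generating function for the Bell numbers Bell_k: exp(e^x - 1) = sum_{k>=0} Bell_k x^k / k!.
So the coefficient of x^12 in 3 exp(e^x - 1) is 3 Bell_12 / 12!.
Computing: Bell_12 = 4213597 and 12! = 479001600, giving
3 * 4213597/479001600 = 4213597/159667200.

4213597/159667200


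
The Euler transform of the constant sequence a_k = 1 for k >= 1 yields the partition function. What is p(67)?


The Euler transform converts the sequence a_k = 1 into the number of integer partitions.
Using the recurrence or dynamic programming:
p(67) = 2679689

2679689


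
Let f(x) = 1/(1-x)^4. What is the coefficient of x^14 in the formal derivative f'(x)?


Differentiate: d/dx [ 1/(1-x)^r ] = r / (1-x)^(r+1).
Here r = 4, so f'(x) = 4 / (1-x)^5.
The expansion of 1/(1-x)^(r+1) has coefficient of x^n equal to C(n+r, r).
So the coefficient of x^14 in f'(x) is
4 * C(18, 4) = 4 * 3060 = 12240

12240


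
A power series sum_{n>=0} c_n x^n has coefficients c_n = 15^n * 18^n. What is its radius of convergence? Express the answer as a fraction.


By the root test (Cauchy-Hadamard), the radius is R = 1 / limsup_n |c_n|^(1/n).
Here |c_n|^(1/n) = (15^n * 18^n)^(1/n) = 15 * 18 = 270 for all n.
So R = 1/270 = 1/270.

1/270


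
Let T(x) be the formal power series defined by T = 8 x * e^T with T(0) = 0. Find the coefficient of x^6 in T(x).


Apply the Lagrange inversion formula: if T = 8 x * phi(T) with phi(t) = e^t, then
[x^n] T = 8^n * (1/n) [t^(n-1)] phi(t)^n = 8^n * (1/n) [t^(n-1)] e^(n t) = 8^n * (1/n) * n^(n-1) / (n-1)! = 8^n * n^(n-1) / n!.
When c = 1 this is the Cayley count of rooted labeled trees on n vertices, divided by n!.
For n = 6: 8^6 * 6^5 / 6! = 262144 * 7776/720 = 14155776/5.

14155776/5


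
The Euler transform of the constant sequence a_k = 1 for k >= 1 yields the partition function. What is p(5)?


The Euler transform converts the sequence a_k = 1 into the number of integer partitions.
Using the recurrence or dynamic programming:
p(5) = 7

7


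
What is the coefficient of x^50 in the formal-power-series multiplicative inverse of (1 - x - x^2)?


Let the inverse be f(x) = sum_{k>=0} a_k x^k. From f(x) * (1 - x - x^2) = 1 and matching coefficients:
 x^0: a_0 = 1.
 x^1: a_1 - a_0 = 0, so a_1 = 1.
 x^k (k >= 2): a_k - a_{k-1} - a_{k-2} = 0, i.e. a_k = a_{k-1} + a_{k-2}.
This is the Fibonacci-type recurrence shifted so that a_0 = a_1 = 1.
Iterating: a_0=1, a_1=1, a_2=2, a_3=3, a_4=5, a_5=8, a_6=13, a_7=21, a_8=34, a_9=55, ...
a_50 = 20365011074.

20365011074


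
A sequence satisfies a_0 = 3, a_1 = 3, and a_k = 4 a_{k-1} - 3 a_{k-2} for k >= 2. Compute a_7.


The characteristic equation is t^2 - 4 t + 3 = 0, with roots r_1 = 3 and r_2 = 1 (so c_1 = r_1 + r_2, c_2 = -r_1 r_2 as required).
One can use the closed form a_n = A r_1^n + B r_2^n, but direct iteration is more reliable:
a_0 = 3, a_1 = 3, a_2 = 3, a_3 = 3, a_4 = 3, a_5 = 3, a_6 = 3, a_7 = 3.
So a_7 = 3.

3
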